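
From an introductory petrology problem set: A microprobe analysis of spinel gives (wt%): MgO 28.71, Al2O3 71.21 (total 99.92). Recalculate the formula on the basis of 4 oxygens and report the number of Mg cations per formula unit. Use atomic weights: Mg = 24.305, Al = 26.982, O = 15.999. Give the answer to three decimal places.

MgO: 28.71/40.304 = 0.71234 mol → 0.71234 mol Mg, 0.71234 mol O.
Al2O3: 71.21/101.961 = 0.69840 mol → 1.39680 mol Al, 2.09520 mol O.
Total oxygen = 2.80754 mol. Normalization factor = 4/2.80754 = 1.42473.
Mg per 4 O = 0.71234 × 1.42473 = 1.015.

1.015 Mg apfu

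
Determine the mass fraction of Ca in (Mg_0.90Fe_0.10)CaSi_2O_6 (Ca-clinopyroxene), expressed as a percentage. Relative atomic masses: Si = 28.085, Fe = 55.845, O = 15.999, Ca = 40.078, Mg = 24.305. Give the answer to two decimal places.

18.24 weight percent

M((Mg_0.90Fe_0.10)CaSi_2O_6) = 219.701 g/mol.
Ca contributes 1 × 40.078 = 40.078 g per mole.
40.078/219.701 = 0.1824 → 18.24%.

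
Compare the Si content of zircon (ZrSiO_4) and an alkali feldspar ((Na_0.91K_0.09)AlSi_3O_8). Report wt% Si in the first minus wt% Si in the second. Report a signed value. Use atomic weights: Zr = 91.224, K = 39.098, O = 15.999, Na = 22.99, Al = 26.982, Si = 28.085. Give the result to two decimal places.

Si in ZrSiO_4: molar mass 183.305 g/mol; 1×28.085 = 28.085 g → 15.32 wt%.
Si in (Na_0.91K_0.09)AlSi_3O_8: molar mass 263.669 g/mol; 3×28.085 = 84.255 g → 31.95 wt%.
Difference = 15.32 − 31.95 = -16.63 percentage points.

-16.63 percentage points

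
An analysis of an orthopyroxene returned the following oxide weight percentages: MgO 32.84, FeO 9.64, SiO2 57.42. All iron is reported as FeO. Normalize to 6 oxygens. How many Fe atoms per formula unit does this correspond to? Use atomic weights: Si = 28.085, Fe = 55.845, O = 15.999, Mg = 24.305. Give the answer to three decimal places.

0.281 Fe apfu

32.84 wt% MgO ÷ 40.304 g/mol = 0.81481 mol, giving 0.81481 Mg and 0.81481 O.
9.64 wt% FeO ÷ 71.844 g/mol = 0.13418 mol, giving 0.13418 Fe and 0.13418 O.
57.42 wt% SiO2 ÷ 60.083 g/mol = 0.95568 mol, giving 0.95568 Si and 1.91136 O.
Oxygen sums to 2.86035; scaling by 6/2.86035 = 2.09765 puts the formula on 6 O.
Fe: 0.13418 × 2.09765 = 0.281 atoms per formula unit.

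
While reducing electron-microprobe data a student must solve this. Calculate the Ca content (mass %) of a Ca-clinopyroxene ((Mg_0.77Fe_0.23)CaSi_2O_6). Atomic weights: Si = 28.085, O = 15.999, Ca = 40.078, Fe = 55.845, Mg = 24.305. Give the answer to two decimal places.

17.91 mass %

Formula mass = 0.77×24.305 + 0.23×55.845 + 1×40.078 + 2×28.085 + 6×15.999 = 223.801 g/mol, of which 40.078 g is Ca.
So Ca makes up 40.078/223.801 = 0.1791 of the mass, i.e. 17.91%.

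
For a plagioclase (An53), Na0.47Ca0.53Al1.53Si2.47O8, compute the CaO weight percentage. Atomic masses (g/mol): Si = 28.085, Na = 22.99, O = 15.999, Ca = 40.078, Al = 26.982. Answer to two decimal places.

Formula mass = 270.691 g/mol.
0.53 Ca → 0.5300 mol CaO per formula unit; M(CaO) = 56.077, so CaO mass = 29.721 g.
29.721/270.691 × 100 = 10.98 wt%.

10.98 wt%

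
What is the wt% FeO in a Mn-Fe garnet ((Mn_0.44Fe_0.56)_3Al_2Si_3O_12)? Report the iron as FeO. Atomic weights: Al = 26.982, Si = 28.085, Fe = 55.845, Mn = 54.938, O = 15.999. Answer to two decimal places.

M((Mn_0.44Fe_0.56)_3Al_2Si_3O_12) = 496.545 g/mol; M(FeO) = 71.844 g/mol.
Moles FeO per formula unit = 1.68 Fe ÷ 1 = 1.6800.
FeO fraction = (1.6800 × 71.844) / 496.545 = 120.698/496.545 = 0.2431.

24.31 wt%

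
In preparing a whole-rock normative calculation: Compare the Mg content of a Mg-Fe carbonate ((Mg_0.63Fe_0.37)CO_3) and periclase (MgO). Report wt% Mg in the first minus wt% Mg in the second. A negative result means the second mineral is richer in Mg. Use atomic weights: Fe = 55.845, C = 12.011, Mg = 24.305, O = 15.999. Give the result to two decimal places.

M((Mg_0.63Fe_0.37)CO_3) = 95.983 g/mol, so wt% Mg = 15.312/95.983 × 100 = 15.95%.
M(MgO) = 40.304 g/mol, so wt% Mg = 24.305/40.304 × 100 = 60.30%.
15.95 − 60.30 = -44.35 pp.

-44.35 percentage points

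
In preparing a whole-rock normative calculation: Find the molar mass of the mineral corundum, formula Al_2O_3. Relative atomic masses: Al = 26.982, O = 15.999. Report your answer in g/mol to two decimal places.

M = 2·26.982 + 3·15.999

101.96 g/mol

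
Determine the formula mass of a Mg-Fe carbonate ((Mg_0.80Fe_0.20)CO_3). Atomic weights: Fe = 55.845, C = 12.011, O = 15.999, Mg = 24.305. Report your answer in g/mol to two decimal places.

90.62 g/mol

The formula mass is the sum 0.80*24.305 + 0.20*55.845 + 1*12.011 + 3*15.999.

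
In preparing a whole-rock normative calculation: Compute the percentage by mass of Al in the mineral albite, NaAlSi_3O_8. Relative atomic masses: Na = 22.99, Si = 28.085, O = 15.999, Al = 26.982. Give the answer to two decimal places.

Formula mass = 1·22.99 + 1·26.982 + 3·28.085 + 8·15.999 = 262.219 g/mol, of which 26.982 g is Al.
So Al makes up 26.982/262.219 = 0.1029 of the mass, i.e. 10.29%.

10.29 mass %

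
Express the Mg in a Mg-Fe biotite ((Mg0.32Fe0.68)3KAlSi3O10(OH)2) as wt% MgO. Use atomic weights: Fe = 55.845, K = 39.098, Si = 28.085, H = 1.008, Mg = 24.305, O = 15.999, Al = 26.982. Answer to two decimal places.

Molar mass of (Mg0.32Fe0.68)3KAlSi3O10(OH)2 = 0.96*24.305 + 2.04*55.845 + 1*39.098 + 1*26.982 + 3*28.085 + 12*15.999 + 2*1.008 = 481.596 g/mol.
Each formula unit contains 0.96 Mg, equivalent to 0.96/1 = 0.9600 mol MgO.
M(MgO) = 1×24.305 + 1×15.999 = 40.304 g/mol.
Mass of MgO per formula unit = 0.9600 × 40.304 = 38.692 g.
MgO wt% = 38.692 / 481.596 × 100 = 8.03%.

8.03 wt%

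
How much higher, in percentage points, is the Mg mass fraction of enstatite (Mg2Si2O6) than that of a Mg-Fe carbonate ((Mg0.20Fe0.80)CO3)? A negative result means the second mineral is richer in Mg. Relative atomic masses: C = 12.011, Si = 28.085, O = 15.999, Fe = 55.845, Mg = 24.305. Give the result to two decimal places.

Mg in Mg2Si2O6: molar mass 200.774 g/mol; 2×24.305 = 48.610 g → 24.21 wt%.
Mg in (Mg0.20Fe0.80)CO3: molar mass 109.545 g/mol; 0.20×24.305 = 4.861 g → 4.44 wt%.
Difference = 24.21 − 4.44 = 19.77 percentage points.

19.77 percentage points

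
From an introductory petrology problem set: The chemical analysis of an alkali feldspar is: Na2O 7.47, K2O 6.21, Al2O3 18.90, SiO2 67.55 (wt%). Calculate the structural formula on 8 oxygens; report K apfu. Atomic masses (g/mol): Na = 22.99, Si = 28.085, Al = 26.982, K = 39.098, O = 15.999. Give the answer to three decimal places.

Na2O (M=61.979): mol = 0.12052; Na = 0.24104, O = 0.12052.
K2O (M=94.195): mol = 0.06593; K = 0.13186, O = 0.06593.
Al2O3 (M=101.961): mol = 0.18536; Al = 0.37072, O = 0.55608.
SiO2 (M=60.083): mol = 1.12428; Si = 1.12428, O = 2.24856.
ΣO = 2.99109; factor = 8/ΣO = 2.67461.
K apfu = 0.13186 × 2.67461 = 0.353.

0.353 K apfu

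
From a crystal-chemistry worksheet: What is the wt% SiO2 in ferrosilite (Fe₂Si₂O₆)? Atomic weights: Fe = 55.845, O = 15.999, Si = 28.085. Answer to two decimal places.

Molar mass of Fe₂Si₂O₆ = 2·55.845 + 2·28.085 + 6·15.999 = 263.854 g/mol.
Each formula unit contains 2 Si, equivalent to 2/1 = 2.0000 mol SiO2.
M(SiO2) = 1×28.085 + 2×15.999 = 60.083 g/mol.
Mass of SiO2 per formula unit = 2.0000 × 60.083 = 120.166 g.
SiO2 wt% = 120.166 / 263.854 × 100 = 45.54%.

45.54 wt%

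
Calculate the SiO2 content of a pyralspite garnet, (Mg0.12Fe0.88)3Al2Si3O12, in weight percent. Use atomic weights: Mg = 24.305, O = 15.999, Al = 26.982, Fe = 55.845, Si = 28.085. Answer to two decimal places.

37.06 wt%

M((Mg0.12Fe0.88)3Al2Si3O12) = 486.388 g/mol; M(SiO2) = 60.083 g/mol.
Moles SiO2 per formula unit = 3 Si ÷ 1 = 3.0000.
SiO2 fraction = (3.0000 × 60.083) / 486.388 = 180.249/486.388 = 0.3706.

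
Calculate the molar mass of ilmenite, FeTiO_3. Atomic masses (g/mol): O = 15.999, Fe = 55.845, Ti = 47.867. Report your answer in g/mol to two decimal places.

Fe: 1 × 55.845 = 55.8450
Ti: 1 × 47.867 = 47.8670
O: 3 × 15.999 = 47.9970
Summing the contributions gives the formula mass.

151.71 g/mol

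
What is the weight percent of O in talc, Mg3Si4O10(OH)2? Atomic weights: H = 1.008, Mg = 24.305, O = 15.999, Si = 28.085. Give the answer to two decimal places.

Molar mass of Mg3Si4O10(OH)2: 3·24.305 + 4·28.085 + 12·15.999 + 2·1.008 = 379.259 g/mol.
Mass of O per formula unit: 12 × 15.999 = 191.988 g.
Weight fraction O = 191.988 / 379.259 = 0.5062.

50.62 wt%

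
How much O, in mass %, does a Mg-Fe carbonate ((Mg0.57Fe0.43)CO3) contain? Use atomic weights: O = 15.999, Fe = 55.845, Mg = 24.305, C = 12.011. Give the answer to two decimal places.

49.04 mass %

M((Mg0.57Fe0.43)CO3) = 97.875 g/mol.
O contributes 3 × 15.999 = 47.997 g per mole.
47.997/97.875 = 0.4904 → 49.04%.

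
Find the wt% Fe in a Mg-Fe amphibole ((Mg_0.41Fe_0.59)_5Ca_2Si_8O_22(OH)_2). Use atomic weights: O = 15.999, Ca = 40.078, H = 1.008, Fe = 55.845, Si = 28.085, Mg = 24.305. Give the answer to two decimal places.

M((Mg_0.41Fe_0.59)_5Ca_2Si_8O_22(OH)_2) = 905.396 g/mol.
Fe contributes 2.95 × 55.845 = 164.743 g per mole.
164.743/905.396 = 0.1820 → 18.20%.

18.20 mass %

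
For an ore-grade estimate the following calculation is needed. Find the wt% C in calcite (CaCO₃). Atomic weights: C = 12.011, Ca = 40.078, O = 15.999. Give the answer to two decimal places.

12.00 weight percent

Molar mass of CaCO₃: 1×40.078 + 1×12.011 + 3×15.999 = 100.086 g/mol.
Mass of C per formula unit: 1 × 12.011 = 12.011 g.
Weight fraction C = 12.011 / 100.086 = 0.1200.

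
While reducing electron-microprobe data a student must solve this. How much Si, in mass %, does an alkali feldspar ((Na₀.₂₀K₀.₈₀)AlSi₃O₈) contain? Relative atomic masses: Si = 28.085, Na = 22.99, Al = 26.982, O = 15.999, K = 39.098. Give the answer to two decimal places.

Molar mass of (Na₀.₂₀K₀.₈₀)AlSi₃O₈: 0.20×22.99 + 0.80×39.098 + 1×26.982 + 3×28.085 + 8×15.999 = 275.105 g/mol.
Mass of Si per formula unit: 3 × 28.085 = 84.255 g.
Weight fraction Si = 84.255 / 275.105 = 0.3063.

30.63 mass %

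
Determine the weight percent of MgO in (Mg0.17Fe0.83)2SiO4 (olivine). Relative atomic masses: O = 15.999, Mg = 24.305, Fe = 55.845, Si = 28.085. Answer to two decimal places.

Formula mass = 193.047 g/mol.
0.34 Mg → 0.3400 mol MgO per formula unit; M(MgO) = 40.304, so MgO mass = 13.703 g.
13.703/193.047 × 100 = 7.10 wt%.

7.10 wt%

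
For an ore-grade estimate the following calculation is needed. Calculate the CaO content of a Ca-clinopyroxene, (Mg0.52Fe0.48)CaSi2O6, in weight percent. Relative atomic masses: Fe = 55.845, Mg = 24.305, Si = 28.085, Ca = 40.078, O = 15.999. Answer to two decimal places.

24.20 wt%

Molar mass of (Mg0.52Fe0.48)CaSi2O6 = 0.52×24.305 + 0.48×55.845 + 1×40.078 + 2×28.085 + 6×15.999 = 231.686 g/mol.
Each formula unit contains 1 Ca, equivalent to 1/1 = 1.0000 mol CaO.
M(CaO) = 1×40.078 + 1×15.999 = 56.077 g/mol.
Mass of CaO per formula unit = 1.0000 × 56.077 = 56.077 g.
CaO wt% = 56.077 / 231.686 × 100 = 24.20%.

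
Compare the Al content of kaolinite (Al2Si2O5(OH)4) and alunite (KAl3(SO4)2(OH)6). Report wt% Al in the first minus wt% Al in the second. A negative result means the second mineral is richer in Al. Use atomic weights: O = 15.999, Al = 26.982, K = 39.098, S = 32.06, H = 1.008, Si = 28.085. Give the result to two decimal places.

1.36 percentage points

M(Al2Si2O5(OH)4) = 258.157 g/mol, so wt% Al = 53.964/258.157 × 100 = 20.90%.
M(KAl3(SO4)2(OH)6) = 414.198 g/mol, so wt% Al = 80.946/414.198 × 100 = 19.54%.
20.90 − 19.54 = 1.36 pp.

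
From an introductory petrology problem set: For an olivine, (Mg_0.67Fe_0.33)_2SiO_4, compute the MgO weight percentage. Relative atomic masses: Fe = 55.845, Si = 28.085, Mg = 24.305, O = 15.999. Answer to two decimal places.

Molar mass of (Mg_0.67Fe_0.33)_2SiO_4 = 1.34×24.305 + 0.66×55.845 + 1×28.085 + 4×15.999 = 161.507 g/mol.
Each formula unit contains 1.34 Mg, equivalent to 1.34/1 = 1.3400 mol MgO.
M(MgO) = 1×24.305 + 1×15.999 = 40.304 g/mol.
Mass of MgO per formula unit = 1.3400 × 40.304 = 54.007 g.
MgO wt% = 54.007 / 161.507 × 100 = 33.44%.

33.44 wt%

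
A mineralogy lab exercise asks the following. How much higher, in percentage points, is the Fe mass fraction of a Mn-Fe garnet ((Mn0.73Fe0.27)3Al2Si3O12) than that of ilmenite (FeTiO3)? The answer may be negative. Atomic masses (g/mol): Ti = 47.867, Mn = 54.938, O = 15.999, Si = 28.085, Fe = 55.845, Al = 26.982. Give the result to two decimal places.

-27.69 percentage points

Fe in (Mn0.73Fe0.27)3Al2Si3O12: molar mass 495.756 g/mol; 0.81×55.845 = 45.234 g → 9.12 wt%.
Fe in FeTiO3: molar mass 151.709 g/mol; 1×55.845 = 55.845 g → 36.81 wt%.
Difference = 9.12 − 36.81 = -27.69 percentage points.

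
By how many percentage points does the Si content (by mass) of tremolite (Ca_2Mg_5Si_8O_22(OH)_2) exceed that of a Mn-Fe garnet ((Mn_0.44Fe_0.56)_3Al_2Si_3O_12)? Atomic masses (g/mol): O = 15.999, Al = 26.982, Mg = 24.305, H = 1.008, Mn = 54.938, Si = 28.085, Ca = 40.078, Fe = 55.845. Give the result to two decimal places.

First mineral: 224.680 g Si in 812.353 g formula = 27.66 wt% Si.
Second mineral: 84.255 g Si in 496.545 g formula = 16.97 wt% Si.
27.66% − 16.97% gives a difference of 10.69 percentage points.

10.69 percentage points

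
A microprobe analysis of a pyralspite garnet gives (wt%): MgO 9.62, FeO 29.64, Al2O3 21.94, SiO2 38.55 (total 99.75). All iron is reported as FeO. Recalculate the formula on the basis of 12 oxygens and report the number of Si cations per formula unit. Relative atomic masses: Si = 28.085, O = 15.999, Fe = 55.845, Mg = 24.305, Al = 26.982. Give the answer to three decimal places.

2.984 Si apfu

MgO (M=40.304): mol = 0.23869; Mg = 0.23869, O = 0.23869.
FeO (M=71.844): mol = 0.41256; Fe = 0.41256, O = 0.41256.
Al2O3 (M=101.961): mol = 0.21518; Al = 0.43036, O = 0.64554.
SiO2 (M=60.083): mol = 0.64161; Si = 0.64161, O = 1.28322.
ΣO = 2.58001; factor = 12/ΣO = 4.65114.
Si apfu = 0.64161 × 4.65114 = 2.984.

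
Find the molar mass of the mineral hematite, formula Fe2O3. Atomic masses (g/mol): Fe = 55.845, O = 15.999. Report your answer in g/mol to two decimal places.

Fe: 2 × 55.845 = 111.6900
O: 3 × 15.999 = 47.9970
Summing the contributions gives the formula mass.

159.69 g/mol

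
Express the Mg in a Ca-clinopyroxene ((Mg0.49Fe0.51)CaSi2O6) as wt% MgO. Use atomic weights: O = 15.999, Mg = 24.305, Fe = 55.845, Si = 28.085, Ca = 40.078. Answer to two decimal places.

Molar mass of (Mg0.49Fe0.51)CaSi2O6 = 0.49*24.305 + 0.51*55.845 + 1*40.078 + 2*28.085 + 6*15.999 = 232.632 g/mol.
Each formula unit contains 0.49 Mg, equivalent to 0.49/1 = 0.4900 mol MgO.
M(MgO) = 1×24.305 + 1×15.999 = 40.304 g/mol.
Mass of MgO per formula unit = 0.4900 × 40.304 = 19.749 g.
MgO wt% = 19.749 / 232.632 × 100 = 8.49%.

8.49 wt%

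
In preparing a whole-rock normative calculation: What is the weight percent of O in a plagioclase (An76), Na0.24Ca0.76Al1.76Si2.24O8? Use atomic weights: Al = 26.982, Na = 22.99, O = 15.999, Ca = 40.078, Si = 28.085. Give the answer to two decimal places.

46.65 mass %

Formula mass = 0.24·22.99 + 0.76·40.078 + 1.76·26.982 + 2.24·28.085 + 8·15.999 = 274.368 g/mol, of which 127.992 g is O.
So O makes up 127.992/274.368 = 0.4665 of the mass, i.e. 46.65%.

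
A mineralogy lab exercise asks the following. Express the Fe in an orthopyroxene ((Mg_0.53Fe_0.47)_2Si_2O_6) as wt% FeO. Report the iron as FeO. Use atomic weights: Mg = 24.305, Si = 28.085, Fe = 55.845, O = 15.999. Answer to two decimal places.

M((Mg_0.53Fe_0.47)_2Si_2O_6) = 230.422 g/mol; M(FeO) = 71.844 g/mol.
Moles FeO per formula unit = 0.94 Fe ÷ 1 = 0.9400.
FeO fraction = (0.9400 × 71.844) / 230.422 = 67.533/230.422 = 0.2931.

29.31 wt%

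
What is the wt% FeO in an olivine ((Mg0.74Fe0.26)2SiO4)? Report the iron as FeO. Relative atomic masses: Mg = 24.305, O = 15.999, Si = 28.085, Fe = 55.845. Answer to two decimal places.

Formula mass = 157.092 g/mol.
0.52 Fe → 0.5200 mol FeO per formula unit; M(FeO) = 71.844, so FeO mass = 37.359 g.
37.359/157.092 × 100 = 23.78 wt%.

23.78 wt%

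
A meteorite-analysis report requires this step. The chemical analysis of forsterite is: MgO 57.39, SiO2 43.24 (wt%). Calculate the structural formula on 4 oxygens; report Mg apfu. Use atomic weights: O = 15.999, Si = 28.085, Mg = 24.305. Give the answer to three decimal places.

1.989 Mg apfu

MgO: 57.39/40.304 = 1.42393 mol → 1.42393 mol Mg, 1.42393 mol O.
SiO2: 43.24/60.083 = 0.71967 mol → 0.71967 mol Si, 1.43934 mol O.
Total oxygen = 2.86327 mol. Normalization factor = 4/2.86327 = 1.39700.
Mg per 4 O = 1.42393 × 1.39700 = 1.989.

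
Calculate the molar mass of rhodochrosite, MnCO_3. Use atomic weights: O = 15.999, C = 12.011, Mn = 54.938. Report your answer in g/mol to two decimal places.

114.95 g/mol

M = 1*54.938 + 1*12.011 + 3*15.999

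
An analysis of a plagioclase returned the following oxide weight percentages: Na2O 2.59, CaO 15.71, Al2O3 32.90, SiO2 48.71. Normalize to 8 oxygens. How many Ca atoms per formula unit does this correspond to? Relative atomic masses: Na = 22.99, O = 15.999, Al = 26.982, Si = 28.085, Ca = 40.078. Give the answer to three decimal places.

Na2O (M=61.979): mol = 0.04179; Na = 0.08358, O = 0.04179.
CaO (M=56.077): mol = 0.28015; Ca = 0.28015, O = 0.28015.
Al2O3 (M=101.961): mol = 0.32267; Al = 0.64534, O = 0.96801.
SiO2 (M=60.083): mol = 0.81071; Si = 0.81071, O = 1.62142.
ΣO = 2.91137; factor = 8/ΣO = 2.74785.
Ca apfu = 0.28015 × 2.74785 = 0.770.

0.770 Ca apfu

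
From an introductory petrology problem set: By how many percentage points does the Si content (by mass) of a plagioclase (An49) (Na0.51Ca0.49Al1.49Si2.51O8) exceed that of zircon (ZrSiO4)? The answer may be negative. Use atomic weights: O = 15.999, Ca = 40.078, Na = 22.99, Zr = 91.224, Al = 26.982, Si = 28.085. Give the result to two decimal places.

10.78 percentage points

M(Na0.51Ca0.49Al1.49Si2.51O8) = 270.052 g/mol, so wt% Si = 70.493/270.052 × 100 = 26.10%.
M(ZrSiO4) = 183.305 g/mol, so wt% Si = 28.085/183.305 × 100 = 15.32%.
26.10 − 15.32 = 10.78 pp.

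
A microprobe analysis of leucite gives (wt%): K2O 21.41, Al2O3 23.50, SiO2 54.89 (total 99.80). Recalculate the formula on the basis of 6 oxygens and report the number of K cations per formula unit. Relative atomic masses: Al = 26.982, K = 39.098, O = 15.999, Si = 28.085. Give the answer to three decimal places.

K2O (M=94.195): mol = 0.22729; K = 0.45458, O = 0.22729.
Al2O3 (M=101.961): mol = 0.23048; Al = 0.46096, O = 0.69144.
SiO2 (M=60.083): mol = 0.91357; Si = 0.91357, O = 1.82714.
ΣO = 2.74587; factor = 6/ΣO = 2.18510.
K apfu = 0.45458 × 2.18510 = 0.993.

0.993 K apfu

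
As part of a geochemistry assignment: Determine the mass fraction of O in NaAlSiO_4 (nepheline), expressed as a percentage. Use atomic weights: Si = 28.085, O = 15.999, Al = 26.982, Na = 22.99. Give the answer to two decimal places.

45.05 mass %

M(NaAlSiO_4) = 142.053 g/mol.
O contributes 4 × 15.999 = 63.996 g per mole.
63.996/142.053 = 0.4505 → 45.05%.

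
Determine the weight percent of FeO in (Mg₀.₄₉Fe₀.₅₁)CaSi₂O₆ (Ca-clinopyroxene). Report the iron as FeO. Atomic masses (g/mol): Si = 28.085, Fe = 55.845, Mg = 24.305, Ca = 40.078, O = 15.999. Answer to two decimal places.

15.75 wt%

M((Mg₀.₄₉Fe₀.₅₁)CaSi₂O₆) = 232.632 g/mol; M(FeO) = 71.844 g/mol.
Moles FeO per formula unit = 0.51 Fe ÷ 1 = 0.5100.
FeO fraction = (0.5100 × 71.844) / 232.632 = 36.640/232.632 = 0.1575.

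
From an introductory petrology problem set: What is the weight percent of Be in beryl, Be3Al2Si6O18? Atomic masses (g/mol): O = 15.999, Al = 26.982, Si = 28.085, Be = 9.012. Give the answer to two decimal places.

5.03 mass %

Formula mass = 3×9.012 + 2×26.982 + 6×28.085 + 18×15.999 = 537.492 g/mol, of which 27.036 g is Be.
So Be makes up 27.036/537.492 = 0.0503 of the mass, i.e. 5.03%.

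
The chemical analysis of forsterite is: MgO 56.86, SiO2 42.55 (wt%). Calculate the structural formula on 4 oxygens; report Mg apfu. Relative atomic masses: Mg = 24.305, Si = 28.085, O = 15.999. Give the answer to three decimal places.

1.996 Mg apfu

56.86 wt% MgO ÷ 40.304 g/mol = 1.41078 mol, giving 1.41078 Mg and 1.41078 O.
42.55 wt% SiO2 ÷ 60.083 g/mol = 0.70819 mol, giving 0.70819 Si and 1.41638 O.
Oxygen sums to 2.82716; scaling by 4/2.82716 = 1.41485 puts the formula on 4 O.
Mg: 1.41078 × 1.41485 = 1.996 atoms per formula unit.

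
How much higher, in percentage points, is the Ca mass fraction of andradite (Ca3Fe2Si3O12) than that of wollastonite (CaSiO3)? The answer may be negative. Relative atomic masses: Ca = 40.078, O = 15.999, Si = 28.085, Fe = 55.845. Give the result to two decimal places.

First mineral: 120.234 g Ca in 508.167 g formula = 23.66 wt% Ca.
Second mineral: 40.078 g Ca in 116.160 g formula = 34.50 wt% Ca.
23.66% − 34.50% gives a difference of -10.84 percentage points.

-10.84 percentage points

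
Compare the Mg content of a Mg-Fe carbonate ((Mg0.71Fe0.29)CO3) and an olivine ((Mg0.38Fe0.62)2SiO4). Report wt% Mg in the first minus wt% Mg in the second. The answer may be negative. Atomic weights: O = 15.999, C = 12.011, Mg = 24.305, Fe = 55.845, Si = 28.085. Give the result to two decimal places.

8.19 percentage points

First mineral: 17.257 g Mg in 93.460 g formula = 18.46 wt% Mg.
Second mineral: 18.472 g Mg in 179.801 g formula = 10.27 wt% Mg.
18.46% − 10.27% gives a difference of 8.19 percentage points.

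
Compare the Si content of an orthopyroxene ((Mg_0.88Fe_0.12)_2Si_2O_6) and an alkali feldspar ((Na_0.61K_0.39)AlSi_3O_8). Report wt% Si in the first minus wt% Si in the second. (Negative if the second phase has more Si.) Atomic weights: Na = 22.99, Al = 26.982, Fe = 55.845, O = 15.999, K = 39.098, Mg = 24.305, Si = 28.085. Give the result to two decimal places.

-4.42 percentage points

First mineral: 56.170 g Si in 208.344 g formula = 26.96 wt% Si.
Second mineral: 84.255 g Si in 268.501 g formula = 31.38 wt% Si.
26.96% − 31.38% gives a difference of -4.42 percentage points.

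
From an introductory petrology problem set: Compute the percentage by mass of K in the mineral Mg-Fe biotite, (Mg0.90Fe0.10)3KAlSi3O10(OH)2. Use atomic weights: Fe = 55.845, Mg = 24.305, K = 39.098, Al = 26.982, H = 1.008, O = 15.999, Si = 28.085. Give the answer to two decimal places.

M((Mg0.90Fe0.10)3KAlSi3O10(OH)2) = 426.716 g/mol.
K contributes 1 × 39.098 = 39.098 g per mole.
39.098/426.716 = 0.0916 → 9.16%.

9.16 weight percent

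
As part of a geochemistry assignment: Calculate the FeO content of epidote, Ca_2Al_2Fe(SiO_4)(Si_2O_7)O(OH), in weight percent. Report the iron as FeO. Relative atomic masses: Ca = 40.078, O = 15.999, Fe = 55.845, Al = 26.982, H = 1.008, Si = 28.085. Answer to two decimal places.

Molar mass of Ca_2Al_2Fe(SiO_4)(Si_2O_7)O(OH) = 2·40.078 + 2·26.982 + 1·55.845 + 3·28.085 + 13·15.999 + 1·1.008 = 483.215 g/mol.
Each formula unit contains 1 Fe, equivalent to 1/1 = 1.0000 mol FeO.
M(FeO) = 1×55.845 + 1×15.999 = 71.844 g/mol.
Mass of FeO per formula unit = 1.0000 × 71.844 = 71.844 g.
FeO wt% = 71.844 / 483.215 × 100 = 14.87%.

14.87 wt%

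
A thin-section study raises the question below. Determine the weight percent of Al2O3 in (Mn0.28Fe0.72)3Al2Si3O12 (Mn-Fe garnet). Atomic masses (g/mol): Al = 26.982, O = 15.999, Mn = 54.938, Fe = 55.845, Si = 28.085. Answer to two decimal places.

M((Mn0.28Fe0.72)3Al2Si3O12) = 496.980 g/mol; M(Al2O3) = 101.961 g/mol.
Moles Al2O3 per formula unit = 2 Al ÷ 2 = 1.0000.
Al2O3 fraction = (1.0000 × 101.961) / 496.980 = 101.961/496.980 = 0.2052.

20.52 wt%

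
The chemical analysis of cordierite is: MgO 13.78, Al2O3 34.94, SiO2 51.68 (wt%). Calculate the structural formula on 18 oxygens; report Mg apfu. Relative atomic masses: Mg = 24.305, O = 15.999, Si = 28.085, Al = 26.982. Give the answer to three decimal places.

1.992 Mg apfu

13.78 wt% MgO ÷ 40.304 g/mol = 0.34190 mol, giving 0.34190 Mg and 0.34190 O.
34.94 wt% Al2O3 ÷ 101.961 g/mol = 0.34268 mol, giving 0.68536 Al and 1.02804 O.
51.68 wt% SiO2 ÷ 60.083 g/mol = 0.86014 mol, giving 0.86014 Si and 1.72028 O.
Oxygen sums to 3.09022; scaling by 18/3.09022 = 5.82483 puts the formula on 18 O.
Mg: 0.34190 × 5.82483 = 1.992 atoms per formula unit.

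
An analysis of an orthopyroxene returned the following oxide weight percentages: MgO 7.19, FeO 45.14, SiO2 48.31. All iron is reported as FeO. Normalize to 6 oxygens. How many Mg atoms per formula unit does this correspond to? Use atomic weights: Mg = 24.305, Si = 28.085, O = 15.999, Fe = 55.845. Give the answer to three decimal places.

0.443 Mg apfu

MgO (M=40.304): mol = 0.17839; Mg = 0.17839, O = 0.17839.
FeO (M=71.844): mol = 0.62831; Fe = 0.62831, O = 0.62831.
SiO2 (M=60.083): mol = 0.80405; Si = 0.80405, O = 1.60810.
ΣO = 2.41480; factor = 6/ΣO = 2.48468.
Mg apfu = 0.17839 × 2.48468 = 0.443.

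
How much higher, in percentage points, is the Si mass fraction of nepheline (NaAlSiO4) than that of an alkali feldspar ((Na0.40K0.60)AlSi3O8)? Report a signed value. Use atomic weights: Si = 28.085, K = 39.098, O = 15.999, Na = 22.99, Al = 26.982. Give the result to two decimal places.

M(NaAlSiO4) = 142.053 g/mol, so wt% Si = 28.085/142.053 × 100 = 19.77%.
M((Na0.40K0.60)AlSi3O8) = 271.884 g/mol, so wt% Si = 84.255/271.884 × 100 = 30.99%.
19.77 − 30.99 = -11.22 pp.

-11.22 percentage points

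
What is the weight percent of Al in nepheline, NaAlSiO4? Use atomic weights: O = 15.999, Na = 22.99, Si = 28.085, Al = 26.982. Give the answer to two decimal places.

Molar mass of NaAlSiO4: 1×22.99 + 1×26.982 + 1×28.085 + 4×15.999 = 142.053 g/mol.
Mass of Al per formula unit: 1 × 26.982 = 26.982 g.
Weight fraction Al = 26.982 / 142.053 = 0.1899.

18.99 wt%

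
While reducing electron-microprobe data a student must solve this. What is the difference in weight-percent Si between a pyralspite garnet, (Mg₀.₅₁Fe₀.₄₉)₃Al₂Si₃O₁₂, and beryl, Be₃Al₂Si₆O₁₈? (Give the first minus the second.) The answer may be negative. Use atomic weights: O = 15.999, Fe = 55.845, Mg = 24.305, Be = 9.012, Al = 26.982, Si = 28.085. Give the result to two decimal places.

-12.61 percentage points

M((Mg₀.₅₁Fe₀.₄₉)₃Al₂Si₃O₁₂) = 449.486 g/mol, so wt% Si = 84.255/449.486 × 100 = 18.74%.
M(Be₃Al₂Si₆O₁₈) = 537.492 g/mol, so wt% Si = 168.510/537.492 × 100 = 31.35%.
18.74 − 31.35 = -12.61 pp.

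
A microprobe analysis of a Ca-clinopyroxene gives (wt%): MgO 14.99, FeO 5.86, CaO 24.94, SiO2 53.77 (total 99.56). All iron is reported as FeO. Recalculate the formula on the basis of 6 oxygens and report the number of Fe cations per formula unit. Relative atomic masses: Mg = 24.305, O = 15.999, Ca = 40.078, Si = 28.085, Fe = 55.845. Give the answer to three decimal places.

MgO (M=40.304): mol = 0.37192; Mg = 0.37192, O = 0.37192.
FeO (M=71.844): mol = 0.08157; Fe = 0.08157, O = 0.08157.
CaO (M=56.077): mol = 0.44475; Ca = 0.44475, O = 0.44475.
SiO2 (M=60.083): mol = 0.89493; Si = 0.89493, O = 1.78986.
ΣO = 2.68810; factor = 6/ΣO = 2.23206.
Fe apfu = 0.08157 × 2.23206 = 0.182.

0.182 Fe apfu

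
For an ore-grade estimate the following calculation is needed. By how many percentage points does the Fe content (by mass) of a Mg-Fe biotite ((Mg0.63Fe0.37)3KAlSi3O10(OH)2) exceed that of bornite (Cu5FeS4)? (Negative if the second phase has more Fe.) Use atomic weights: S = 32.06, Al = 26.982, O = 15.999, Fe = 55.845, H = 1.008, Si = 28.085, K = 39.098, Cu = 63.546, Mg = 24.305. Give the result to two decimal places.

M((Mg0.63Fe0.37)3KAlSi3O10(OH)2) = 452.263 g/mol, so wt% Fe = 61.988/452.263 × 100 = 13.71%.
M(Cu5FeS4) = 501.815 g/mol, so wt% Fe = 55.845/501.815 × 100 = 11.13%.
13.71 − 11.13 = 2.58 pp.

2.58 percentage points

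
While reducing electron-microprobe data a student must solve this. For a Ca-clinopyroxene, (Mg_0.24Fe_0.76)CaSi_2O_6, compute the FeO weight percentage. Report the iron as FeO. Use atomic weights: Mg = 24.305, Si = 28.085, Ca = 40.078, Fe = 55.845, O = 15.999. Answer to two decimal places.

22.70 wt%

M((Mg_0.24Fe_0.76)CaSi_2O_6) = 240.517 g/mol; M(FeO) = 71.844 g/mol.
Moles FeO per formula unit = 0.76 Fe ÷ 1 = 0.7600.
FeO fraction = (0.7600 × 71.844) / 240.517 = 54.601/240.517 = 0.2270.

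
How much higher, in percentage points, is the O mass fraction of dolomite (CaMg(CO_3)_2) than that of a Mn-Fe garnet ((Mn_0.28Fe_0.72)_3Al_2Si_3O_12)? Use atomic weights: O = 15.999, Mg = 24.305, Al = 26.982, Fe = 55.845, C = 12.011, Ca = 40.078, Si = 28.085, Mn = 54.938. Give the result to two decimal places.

13.43 percentage points

M(CaMg(CO_3)_2) = 184.399 g/mol, so wt% O = 95.994/184.399 × 100 = 52.06%.
M((Mn_0.28Fe_0.72)_3Al_2Si_3O_12) = 496.980 g/mol, so wt% O = 191.988/496.980 × 100 = 38.63%.
52.06 − 38.63 = 13.43 pp.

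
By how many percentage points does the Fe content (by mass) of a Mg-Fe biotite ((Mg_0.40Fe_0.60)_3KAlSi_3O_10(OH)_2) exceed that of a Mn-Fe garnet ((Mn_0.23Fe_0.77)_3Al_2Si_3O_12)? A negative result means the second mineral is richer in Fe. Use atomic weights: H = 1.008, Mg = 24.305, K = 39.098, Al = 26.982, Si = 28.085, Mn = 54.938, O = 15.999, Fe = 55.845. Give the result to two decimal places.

First mineral: 100.521 g Fe in 474.026 g formula = 21.21 wt% Fe.
Second mineral: 129.002 g Fe in 497.116 g formula = 25.95 wt% Fe.
21.21% − 25.95% gives a difference of -4.74 percentage points.

-4.74 percentage points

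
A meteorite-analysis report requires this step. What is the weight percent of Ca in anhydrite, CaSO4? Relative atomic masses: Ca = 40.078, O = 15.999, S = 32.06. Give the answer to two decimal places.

29.44 weight percent

Molar mass of CaSO4: 1·40.078 + 1·32.06 + 4·15.999 = 136.134 g/mol.
Mass of Ca per formula unit: 1 × 40.078 = 40.078 g.
Weight fraction Ca = 40.078 / 136.134 = 0.2944.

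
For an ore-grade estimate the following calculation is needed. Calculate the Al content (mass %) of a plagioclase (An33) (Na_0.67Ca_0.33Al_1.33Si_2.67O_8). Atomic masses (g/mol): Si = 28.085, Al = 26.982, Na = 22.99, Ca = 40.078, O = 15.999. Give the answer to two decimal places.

13.42 mass %

Molar mass of Na_0.67Ca_0.33Al_1.33Si_2.67O_8: 0.67*22.99 + 0.33*40.078 + 1.33*26.982 + 2.67*28.085 + 8*15.999 = 267.494 g/mol.
Mass of Al per formula unit: 1.33 × 26.982 = 35.886 g.
Weight fraction Al = 35.886 / 267.494 = 0.1342.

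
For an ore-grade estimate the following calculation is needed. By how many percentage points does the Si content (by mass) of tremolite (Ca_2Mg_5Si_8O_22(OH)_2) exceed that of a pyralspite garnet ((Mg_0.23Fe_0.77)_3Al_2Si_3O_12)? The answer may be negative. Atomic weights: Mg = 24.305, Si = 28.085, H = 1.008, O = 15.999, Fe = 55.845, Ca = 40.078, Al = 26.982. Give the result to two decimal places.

9.96 percentage points

First mineral: 224.680 g Si in 812.353 g formula = 27.66 wt% Si.
Second mineral: 84.255 g Si in 475.979 g formula = 17.70 wt% Si.
27.66% − 17.70% gives a difference of 9.96 percentage points.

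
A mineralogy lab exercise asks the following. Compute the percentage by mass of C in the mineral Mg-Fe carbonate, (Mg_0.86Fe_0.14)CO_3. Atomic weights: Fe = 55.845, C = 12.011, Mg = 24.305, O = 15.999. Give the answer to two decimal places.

Molar mass of (Mg_0.86Fe_0.14)CO_3: 0.86*24.305 + 0.14*55.845 + 1*12.011 + 3*15.999 = 88.729 g/mol.
Mass of C per formula unit: 1 × 12.011 = 12.011 g.
Weight fraction C = 12.011 / 88.729 = 0.1354.

13.54 weight percent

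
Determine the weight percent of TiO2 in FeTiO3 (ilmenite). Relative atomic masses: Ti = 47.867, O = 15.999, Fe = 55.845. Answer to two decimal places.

52.64 wt%

Formula mass = 151.709 g/mol.
1 Ti → 1.0000 mol TiO2 per formula unit; M(TiO2) = 79.865, so TiO2 mass = 79.865 g.
79.865/151.709 × 100 = 52.64 wt%.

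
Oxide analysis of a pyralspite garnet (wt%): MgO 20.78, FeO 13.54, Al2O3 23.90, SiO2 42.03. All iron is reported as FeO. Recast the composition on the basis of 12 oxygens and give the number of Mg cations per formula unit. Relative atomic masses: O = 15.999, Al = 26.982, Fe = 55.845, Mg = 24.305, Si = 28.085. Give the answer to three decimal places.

MgO (M=40.304): mol = 0.51558; Mg = 0.51558, O = 0.51558.
FeO (M=71.844): mol = 0.18846; Fe = 0.18846, O = 0.18846.
Al2O3 (M=101.961): mol = 0.23440; Al = 0.46880, O = 0.70320.
SiO2 (M=60.083): mol = 0.69953; Si = 0.69953, O = 1.39906.
ΣO = 2.80630; factor = 12/ΣO = 4.27609.
Mg apfu = 0.51558 × 4.27609 = 2.205.

2.205 Mg apfu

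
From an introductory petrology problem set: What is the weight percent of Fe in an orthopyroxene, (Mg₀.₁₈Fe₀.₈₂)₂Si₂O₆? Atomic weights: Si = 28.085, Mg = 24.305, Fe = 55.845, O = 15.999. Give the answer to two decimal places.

Formula mass = 0.36·24.305 + 1.64·55.845 + 2·28.085 + 6·15.999 = 252.500 g/mol, of which 91.586 g is Fe.
So Fe makes up 91.586/252.500 = 0.3627 of the mass, i.e. 36.27%.

36.27 mass %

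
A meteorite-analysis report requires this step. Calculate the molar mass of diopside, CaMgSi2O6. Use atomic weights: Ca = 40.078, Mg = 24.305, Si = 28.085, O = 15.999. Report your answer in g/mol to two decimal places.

216.55 g/mol

Ca: 1 × 40.078 = 40.0780
Mg: 1 × 24.305 = 24.3050
Si: 2 × 28.085 = 56.1700
O: 6 × 15.999 = 95.9940
Summing the contributions gives the formula mass.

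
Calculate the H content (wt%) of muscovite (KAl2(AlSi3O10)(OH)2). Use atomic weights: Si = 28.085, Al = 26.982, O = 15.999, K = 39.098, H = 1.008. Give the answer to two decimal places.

0.51 wt%

Molar mass of KAl2(AlSi3O10)(OH)2: 1×39.098 + 3×26.982 + 3×28.085 + 12×15.999 + 2×1.008 = 398.303 g/mol.
Mass of H per formula unit: 2 × 1.008 = 2.016 g.
Weight fraction H = 2.016 / 398.303 = 0.0051.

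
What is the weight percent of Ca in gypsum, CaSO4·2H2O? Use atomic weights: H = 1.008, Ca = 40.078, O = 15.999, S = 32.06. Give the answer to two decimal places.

23.28 wt%

Formula mass = 1*40.078 + 1*32.06 + 6*15.999 + 4*1.008 = 172.164 g/mol, of which 40.078 g is Ca.
So Ca makes up 40.078/172.164 = 0.2328 of the mass, i.e. 23.28%.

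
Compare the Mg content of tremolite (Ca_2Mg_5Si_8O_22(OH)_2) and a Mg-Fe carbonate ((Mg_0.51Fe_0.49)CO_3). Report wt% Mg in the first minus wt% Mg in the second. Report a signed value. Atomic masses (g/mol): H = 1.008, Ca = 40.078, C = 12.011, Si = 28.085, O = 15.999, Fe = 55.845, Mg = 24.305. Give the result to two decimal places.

Mg in Ca_2Mg_5Si_8O_22(OH)_2: molar mass 812.353 g/mol; 5×24.305 = 121.525 g → 14.96 wt%.
Mg in (Mg_0.51Fe_0.49)CO_3: molar mass 99.768 g/mol; 0.51×24.305 = 12.396 g → 12.42 wt%.
Difference = 14.96 − 12.42 = 2.54 percentage points.

2.54 percentage points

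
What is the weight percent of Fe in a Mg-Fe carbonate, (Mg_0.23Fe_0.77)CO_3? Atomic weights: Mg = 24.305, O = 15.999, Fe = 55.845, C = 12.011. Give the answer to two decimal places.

Formula mass = 0.23*24.305 + 0.77*55.845 + 1*12.011 + 3*15.999 = 108.599 g/mol, of which 43.001 g is Fe.
So Fe makes up 43.001/108.599 = 0.3960 of the mass, i.e. 39.60%.

39.60 wt%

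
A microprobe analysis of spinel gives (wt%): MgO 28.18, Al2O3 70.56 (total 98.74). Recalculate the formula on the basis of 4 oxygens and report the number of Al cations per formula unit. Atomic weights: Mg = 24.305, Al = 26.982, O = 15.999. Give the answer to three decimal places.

1.995 Al apfu

MgO: 28.18/40.304 = 0.69919 mol → 0.69919 mol Mg, 0.69919 mol O.
Al2O3: 70.56/101.961 = 0.69203 mol → 1.38406 mol Al, 2.07609 mol O.
Total oxygen = 2.77528 mol. Normalization factor = 4/2.77528 = 1.44130.
Al per 4 O = 1.38406 × 1.44130 = 1.995.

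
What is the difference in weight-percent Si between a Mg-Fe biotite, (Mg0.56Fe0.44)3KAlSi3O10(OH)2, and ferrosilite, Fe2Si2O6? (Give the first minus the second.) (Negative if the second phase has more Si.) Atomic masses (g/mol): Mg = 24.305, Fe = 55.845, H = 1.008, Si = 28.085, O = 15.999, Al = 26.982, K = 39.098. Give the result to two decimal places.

M((Mg0.56Fe0.44)3KAlSi3O10(OH)2) = 458.887 g/mol, so wt% Si = 84.255/458.887 × 100 = 18.36%.
M(Fe2Si2O6) = 263.854 g/mol, so wt% Si = 56.170/263.854 × 100 = 21.29%.
18.36 − 21.29 = -2.93 pp.

-2.93 percentage points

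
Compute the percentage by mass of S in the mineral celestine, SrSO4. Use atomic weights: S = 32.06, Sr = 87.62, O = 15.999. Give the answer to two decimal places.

Formula mass = 1*87.62 + 1*32.06 + 4*15.999 = 183.676 g/mol, of which 32.060 g is S.
So S makes up 32.060/183.676 = 0.1745 of the mass, i.e. 17.45%.

17.45 wt%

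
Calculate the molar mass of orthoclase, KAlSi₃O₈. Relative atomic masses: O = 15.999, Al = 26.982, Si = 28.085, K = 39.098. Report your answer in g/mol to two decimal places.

278.33 g/mol

The formula mass is the sum 1×39.098 + 1×26.982 + 3×28.085 + 8×15.999.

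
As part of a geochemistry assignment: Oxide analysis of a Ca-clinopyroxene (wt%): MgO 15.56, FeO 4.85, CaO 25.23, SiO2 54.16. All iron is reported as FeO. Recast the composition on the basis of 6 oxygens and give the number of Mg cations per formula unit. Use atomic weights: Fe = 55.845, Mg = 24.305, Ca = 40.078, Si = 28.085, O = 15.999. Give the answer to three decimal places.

MgO: 15.56/40.304 = 0.38607 mol → 0.38607 mol Mg, 0.38607 mol O.
FeO: 4.85/71.844 = 0.06751 mol → 0.06751 mol Fe, 0.06751 mol O.
CaO: 25.23/56.077 = 0.44992 mol → 0.44992 mol Ca, 0.44992 mol O.
SiO2: 54.16/60.083 = 0.90142 mol → 0.90142 mol Si, 1.80284 mol O.
Total oxygen = 2.70634 mol. Normalization factor = 6/2.70634 = 2.21702.
Mg per 6 O = 0.38607 × 2.21702 = 0.856.

0.856 Mg apfu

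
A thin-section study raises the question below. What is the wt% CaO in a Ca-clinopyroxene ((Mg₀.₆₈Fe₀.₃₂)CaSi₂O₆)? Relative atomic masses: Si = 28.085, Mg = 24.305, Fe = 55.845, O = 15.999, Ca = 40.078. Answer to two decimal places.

24.74 wt%

M((Mg₀.₆₈Fe₀.₃₂)CaSi₂O₆) = 226.640 g/mol; M(CaO) = 56.077 g/mol.
Moles CaO per formula unit = 1 Ca ÷ 1 = 1.0000.
CaO fraction = (1.0000 × 56.077) / 226.640 = 56.077/226.640 = 0.2474.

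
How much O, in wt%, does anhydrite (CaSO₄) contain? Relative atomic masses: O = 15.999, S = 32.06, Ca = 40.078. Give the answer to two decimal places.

Formula mass = 1*40.078 + 1*32.06 + 4*15.999 = 136.134 g/mol, of which 63.996 g is O.
So O makes up 63.996/136.134 = 0.4701 of the mass, i.e. 47.01%.

47.01 wt%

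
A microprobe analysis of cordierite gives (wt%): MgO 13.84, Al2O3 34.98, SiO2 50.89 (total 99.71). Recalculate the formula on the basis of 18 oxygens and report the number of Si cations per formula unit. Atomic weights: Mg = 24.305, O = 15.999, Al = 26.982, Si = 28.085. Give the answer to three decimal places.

13.84 wt% MgO ÷ 40.304 g/mol = 0.34339 mol, giving 0.34339 Mg and 0.34339 O.
34.98 wt% Al2O3 ÷ 101.961 g/mol = 0.34307 mol, giving 0.68614 Al and 1.02921 O.
50.89 wt% SiO2 ÷ 60.083 g/mol = 0.84699 mol, giving 0.84699 Si and 1.69398 O.
Oxygen sums to 3.06658; scaling by 18/3.06658 = 5.86973 puts the formula on 18 O.
Si: 0.84699 × 5.86973 = 4.972 atoms per formula unit.

4.972 Si apfu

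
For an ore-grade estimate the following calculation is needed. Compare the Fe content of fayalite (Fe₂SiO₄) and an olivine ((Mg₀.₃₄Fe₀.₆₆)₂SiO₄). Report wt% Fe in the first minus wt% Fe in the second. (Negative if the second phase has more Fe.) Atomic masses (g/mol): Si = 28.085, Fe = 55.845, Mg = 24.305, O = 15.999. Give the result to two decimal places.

First mineral: 111.690 g Fe in 203.771 g formula = 54.81 wt% Fe.
Second mineral: 73.715 g Fe in 182.324 g formula = 40.43 wt% Fe.
54.81% − 40.43% gives a difference of 14.38 percentage points.

14.38 percentage points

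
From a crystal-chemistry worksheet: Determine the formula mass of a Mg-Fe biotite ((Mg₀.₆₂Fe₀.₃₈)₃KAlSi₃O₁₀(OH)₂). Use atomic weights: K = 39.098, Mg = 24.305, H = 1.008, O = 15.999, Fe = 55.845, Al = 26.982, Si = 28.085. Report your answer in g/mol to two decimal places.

453.21 g/mol

M = 1.86*24.305 + 1.14*55.845 + 1*39.098 + 1*26.982 + 3*28.085 + 12*15.999 + 2*1.008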